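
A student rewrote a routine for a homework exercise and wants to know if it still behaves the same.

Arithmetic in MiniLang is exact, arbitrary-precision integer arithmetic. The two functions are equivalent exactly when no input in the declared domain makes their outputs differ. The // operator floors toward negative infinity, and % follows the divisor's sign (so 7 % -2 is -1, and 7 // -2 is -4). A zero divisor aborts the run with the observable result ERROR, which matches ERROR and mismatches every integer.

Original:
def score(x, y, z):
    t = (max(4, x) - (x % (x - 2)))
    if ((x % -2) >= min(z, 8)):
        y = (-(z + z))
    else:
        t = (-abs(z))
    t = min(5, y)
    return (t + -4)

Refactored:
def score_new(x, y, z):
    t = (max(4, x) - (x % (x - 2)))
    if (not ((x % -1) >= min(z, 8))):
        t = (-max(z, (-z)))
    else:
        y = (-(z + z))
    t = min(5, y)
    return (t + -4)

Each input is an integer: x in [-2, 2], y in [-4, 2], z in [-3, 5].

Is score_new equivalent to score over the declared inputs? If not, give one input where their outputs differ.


At x=-1, y=-4, z=0: score gives -8, score_new gives -4.
verdict: not equivalent; witness: x=-1, y=-4, z=0


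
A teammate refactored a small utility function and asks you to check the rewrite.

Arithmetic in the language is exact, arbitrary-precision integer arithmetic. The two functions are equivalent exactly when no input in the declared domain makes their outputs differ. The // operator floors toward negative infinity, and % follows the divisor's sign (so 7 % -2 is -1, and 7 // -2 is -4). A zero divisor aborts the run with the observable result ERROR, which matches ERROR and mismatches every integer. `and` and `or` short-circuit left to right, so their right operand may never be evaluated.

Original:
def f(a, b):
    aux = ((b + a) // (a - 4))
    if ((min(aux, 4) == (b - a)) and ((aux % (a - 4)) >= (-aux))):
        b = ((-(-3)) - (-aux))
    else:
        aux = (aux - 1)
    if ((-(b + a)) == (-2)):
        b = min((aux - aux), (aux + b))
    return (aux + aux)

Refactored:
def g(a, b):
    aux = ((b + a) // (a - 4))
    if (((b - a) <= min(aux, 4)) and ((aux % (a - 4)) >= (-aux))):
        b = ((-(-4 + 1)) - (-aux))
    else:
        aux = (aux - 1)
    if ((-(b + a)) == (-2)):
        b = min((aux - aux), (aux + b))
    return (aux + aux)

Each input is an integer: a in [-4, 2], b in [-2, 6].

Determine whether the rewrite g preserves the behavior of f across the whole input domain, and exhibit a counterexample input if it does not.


Input a=-1, b=-2: -2 from f versus 0 from g.
verdict: not equivalent; witness: a=-1, b=-2


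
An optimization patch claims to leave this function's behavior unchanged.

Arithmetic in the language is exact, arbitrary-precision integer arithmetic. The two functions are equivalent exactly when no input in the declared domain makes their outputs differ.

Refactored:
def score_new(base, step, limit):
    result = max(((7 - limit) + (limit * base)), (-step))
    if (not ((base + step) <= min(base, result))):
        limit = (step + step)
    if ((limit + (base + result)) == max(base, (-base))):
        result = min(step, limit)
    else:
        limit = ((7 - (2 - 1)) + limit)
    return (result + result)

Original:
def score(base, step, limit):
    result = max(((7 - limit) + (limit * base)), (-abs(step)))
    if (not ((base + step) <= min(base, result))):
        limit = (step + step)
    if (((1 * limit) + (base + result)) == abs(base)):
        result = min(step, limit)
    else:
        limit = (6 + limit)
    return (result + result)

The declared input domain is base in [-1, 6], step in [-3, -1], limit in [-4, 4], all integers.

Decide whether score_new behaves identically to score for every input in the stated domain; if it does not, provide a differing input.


On input base=-1, step=-3, limit=3, score returns 2 while score_new returns 6.
verdict: not equivalent; witness: base=-1, step=-3, limit=3


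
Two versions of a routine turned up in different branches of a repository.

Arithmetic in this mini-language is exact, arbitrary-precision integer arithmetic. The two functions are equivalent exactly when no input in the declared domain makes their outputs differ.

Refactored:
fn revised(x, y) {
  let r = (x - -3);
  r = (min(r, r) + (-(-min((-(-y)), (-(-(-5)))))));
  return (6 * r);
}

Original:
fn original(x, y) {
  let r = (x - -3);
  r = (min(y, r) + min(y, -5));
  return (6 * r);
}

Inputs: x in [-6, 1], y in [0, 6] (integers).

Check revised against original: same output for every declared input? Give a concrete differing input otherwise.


There is a counterexample at x=-2, y=0: -30 on one side, -24 on the other.
original: r=1, then r=-5, then returns -30
revised: r=1, then r=-4, then returns -24
verdict: not equivalent; witness: x=-2, y=0


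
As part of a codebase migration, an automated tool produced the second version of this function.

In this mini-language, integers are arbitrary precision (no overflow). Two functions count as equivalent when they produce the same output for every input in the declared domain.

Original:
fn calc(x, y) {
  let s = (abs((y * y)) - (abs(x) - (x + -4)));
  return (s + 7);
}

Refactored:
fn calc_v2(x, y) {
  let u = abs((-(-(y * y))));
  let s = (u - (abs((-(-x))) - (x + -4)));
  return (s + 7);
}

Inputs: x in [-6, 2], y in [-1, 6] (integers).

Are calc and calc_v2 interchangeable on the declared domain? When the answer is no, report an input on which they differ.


Comparing the listings, the differences include: statement counts differ; local variable names differ.
As a probe, take x=-3, y=0: calc runs s := -10 | result -3; calc_v2 runs u := 0 | s := -10 | result -3; both end at -3.
An exhaustive pass over the 72 declared inputs shows identical outputs.
verdict: equivalent


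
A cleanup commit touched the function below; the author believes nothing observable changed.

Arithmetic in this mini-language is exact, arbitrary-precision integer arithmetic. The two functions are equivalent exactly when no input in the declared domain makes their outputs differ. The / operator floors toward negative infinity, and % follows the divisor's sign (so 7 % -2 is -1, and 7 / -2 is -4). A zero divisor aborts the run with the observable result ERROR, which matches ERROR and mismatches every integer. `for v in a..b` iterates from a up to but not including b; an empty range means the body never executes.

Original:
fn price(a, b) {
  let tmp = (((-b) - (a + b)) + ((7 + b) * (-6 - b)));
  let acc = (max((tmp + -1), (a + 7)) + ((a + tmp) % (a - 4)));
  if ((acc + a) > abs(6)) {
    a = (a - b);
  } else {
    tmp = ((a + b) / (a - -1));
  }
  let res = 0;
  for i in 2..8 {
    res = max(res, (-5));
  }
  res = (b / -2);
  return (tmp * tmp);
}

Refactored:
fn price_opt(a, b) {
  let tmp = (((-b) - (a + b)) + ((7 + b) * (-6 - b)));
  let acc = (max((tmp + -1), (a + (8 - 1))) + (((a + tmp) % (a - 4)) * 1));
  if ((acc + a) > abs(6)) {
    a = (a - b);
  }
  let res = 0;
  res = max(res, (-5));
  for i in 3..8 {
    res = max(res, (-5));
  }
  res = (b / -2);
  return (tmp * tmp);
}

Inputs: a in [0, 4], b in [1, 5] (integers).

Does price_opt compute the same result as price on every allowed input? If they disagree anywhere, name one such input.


Take a=0, b=1.
price: tmp=-58, then acc=5, then ((acc + a) > abs(6)) is false, then tmp=1, then res=0, then (i=2), then res=0, then (i=3), then res=0, then (i=4), then res=0, then (i=5), then res=0, then (i=6), then res=0, then (i=7), then res=0, then res=-1, then returns 1
price_opt: tmp=-58, then acc=5, then ((acc + a) > abs(6)) is false, then res=0, then res=0, then (i=3), then res=0, then (i=4), then res=0, then (i=5), then res=0, then (i=6), then res=0, then (i=7), then res=0, then res=-1, then returns 3364
1 against 3364: the behavior changed.
verdict: not equivalent; witness: a=0, b=1


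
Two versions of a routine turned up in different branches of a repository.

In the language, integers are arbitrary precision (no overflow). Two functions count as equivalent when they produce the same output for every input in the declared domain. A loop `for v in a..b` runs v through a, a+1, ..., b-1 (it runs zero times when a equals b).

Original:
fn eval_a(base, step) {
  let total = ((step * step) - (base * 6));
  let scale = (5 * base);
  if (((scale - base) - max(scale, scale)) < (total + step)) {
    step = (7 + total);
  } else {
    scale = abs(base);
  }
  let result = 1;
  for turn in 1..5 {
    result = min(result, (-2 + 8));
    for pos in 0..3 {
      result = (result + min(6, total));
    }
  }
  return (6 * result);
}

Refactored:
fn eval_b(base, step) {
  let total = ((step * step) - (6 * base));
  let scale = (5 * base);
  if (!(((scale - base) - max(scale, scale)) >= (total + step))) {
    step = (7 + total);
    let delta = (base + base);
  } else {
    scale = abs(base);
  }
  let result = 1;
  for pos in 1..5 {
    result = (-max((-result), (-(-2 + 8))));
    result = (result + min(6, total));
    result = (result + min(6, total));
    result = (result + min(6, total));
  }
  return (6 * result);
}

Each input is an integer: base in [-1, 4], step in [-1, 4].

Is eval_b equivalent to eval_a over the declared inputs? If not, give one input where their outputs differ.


Although statement counts differ, arithmetic usage differs, comparison usage differs, min/max/abs usage differs, boolean connective usage differs, local variable names differ, constant usage differs, loop structure differs, 36/36 inputs agree.
verdict: equivalent


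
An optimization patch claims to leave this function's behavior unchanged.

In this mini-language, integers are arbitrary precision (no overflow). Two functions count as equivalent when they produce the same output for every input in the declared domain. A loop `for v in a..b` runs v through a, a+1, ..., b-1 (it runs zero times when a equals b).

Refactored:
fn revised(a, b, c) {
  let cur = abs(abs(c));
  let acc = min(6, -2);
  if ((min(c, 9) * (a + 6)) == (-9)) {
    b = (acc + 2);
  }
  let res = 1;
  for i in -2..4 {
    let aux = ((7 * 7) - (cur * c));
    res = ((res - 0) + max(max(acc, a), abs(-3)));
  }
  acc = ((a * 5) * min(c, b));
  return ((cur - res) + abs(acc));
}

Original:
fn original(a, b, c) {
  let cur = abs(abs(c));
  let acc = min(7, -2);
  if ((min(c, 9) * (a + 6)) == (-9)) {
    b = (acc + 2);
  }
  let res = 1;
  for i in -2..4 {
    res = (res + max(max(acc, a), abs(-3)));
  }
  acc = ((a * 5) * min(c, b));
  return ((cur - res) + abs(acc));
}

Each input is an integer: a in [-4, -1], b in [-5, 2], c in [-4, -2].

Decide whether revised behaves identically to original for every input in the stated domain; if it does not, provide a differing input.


Although `7` became `6`, no input in the stated domain can expose it.
Tracing a=-3, b=-3, c=-2: original: cur becomes 2; next acc becomes -2; next ((min(c, 9) * (a + 6)) == (-9)) evaluates to false; next res becomes 1; next at i=-2:; next res becomes 4; next at i=-1:; next res becomes 7; next at i=0:; next res becomes 10; next at i=1:; next res becomes 13; next at i=2:; next res becomes 16; next at i=3:; next res becomes 19; next acc becomes 45; next final value 28 | revised: cur becomes 2; next acc becomes -2; next ((min(c, 9) * (a + 6)) == (-9)) evaluates to false; next res becomes 1; next at i=-2:; next aux becomes 53; next res becomes 4; next at i=-1:; next aux becomes 53; next res becomes 7; next at i=0:; next aux becomes 53; next res becomes 10; next at i=1:; next aux becomes 53; next res becomes 13; next at i=2:; next aux becomes 53; next res becomes 16; next at i=3:; next aux becomes 53; next res becomes 19; next acc becomes 45; next final value 28 — matching result 28.
Every one of the 96 inputs gives matching results.
verdict: equivalent


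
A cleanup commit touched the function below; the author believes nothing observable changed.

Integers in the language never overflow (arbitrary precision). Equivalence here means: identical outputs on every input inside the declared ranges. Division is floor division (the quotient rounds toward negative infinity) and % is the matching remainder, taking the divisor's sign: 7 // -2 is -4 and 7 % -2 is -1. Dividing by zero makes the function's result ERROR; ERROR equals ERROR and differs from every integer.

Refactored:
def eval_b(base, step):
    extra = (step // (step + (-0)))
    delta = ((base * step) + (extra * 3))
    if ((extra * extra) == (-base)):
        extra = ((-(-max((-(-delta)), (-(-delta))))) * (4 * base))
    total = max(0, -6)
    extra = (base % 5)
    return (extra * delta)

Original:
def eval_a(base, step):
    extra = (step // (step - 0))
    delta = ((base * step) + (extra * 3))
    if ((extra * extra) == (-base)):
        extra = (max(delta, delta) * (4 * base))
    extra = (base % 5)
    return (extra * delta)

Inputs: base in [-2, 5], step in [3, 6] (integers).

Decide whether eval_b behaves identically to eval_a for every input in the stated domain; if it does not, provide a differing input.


The two are interchangeable: local variable names differ, and arithmetic usage differs, and statement counts differ, and constant usage differs, and min/max/abs usage differs, and every declared input agrees.
As a probe, take base=-2, step=6: eval_a runs extra=1, then delta=-9, then ((extra * extra) == (-base)) is false, then extra=3, then returns -27; eval_b runs extra=1, then delta=-9, then ((extra * extra) == (-base)) is false, then total=0, then extra=3, then returns -27; both end at -27.
Sweeping the whole domain (32 inputs) finds no disagreement.
verdict: equivalent


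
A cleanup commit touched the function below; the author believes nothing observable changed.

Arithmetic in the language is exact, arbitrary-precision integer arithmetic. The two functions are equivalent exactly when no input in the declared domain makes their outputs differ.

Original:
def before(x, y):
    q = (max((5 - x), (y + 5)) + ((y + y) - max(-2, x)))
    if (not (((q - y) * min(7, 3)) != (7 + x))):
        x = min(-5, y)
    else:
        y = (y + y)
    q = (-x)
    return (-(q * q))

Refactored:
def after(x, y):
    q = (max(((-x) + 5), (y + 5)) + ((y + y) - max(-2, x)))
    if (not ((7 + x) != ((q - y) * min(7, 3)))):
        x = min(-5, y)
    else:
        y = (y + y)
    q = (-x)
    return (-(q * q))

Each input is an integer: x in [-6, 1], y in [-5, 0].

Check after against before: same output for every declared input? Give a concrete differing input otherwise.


Behavior is preserved: although arithmetic usage differs, the outputs never diverge.
As a probe, take x=0, y=0: before runs q := 5 | (not (((q - y) * min(7, 3)) != (7 + x))): false | y := 0 | q := 0 | result 0; after runs q := 5 | (not ((7 + x) != ((q - y) * min(7, 3)))): false | y := 0 | q := 0 | result 0; both end at 0.
Checked all 48 inputs in the declared domain: the outputs agree on every one.
verdict: equivalent


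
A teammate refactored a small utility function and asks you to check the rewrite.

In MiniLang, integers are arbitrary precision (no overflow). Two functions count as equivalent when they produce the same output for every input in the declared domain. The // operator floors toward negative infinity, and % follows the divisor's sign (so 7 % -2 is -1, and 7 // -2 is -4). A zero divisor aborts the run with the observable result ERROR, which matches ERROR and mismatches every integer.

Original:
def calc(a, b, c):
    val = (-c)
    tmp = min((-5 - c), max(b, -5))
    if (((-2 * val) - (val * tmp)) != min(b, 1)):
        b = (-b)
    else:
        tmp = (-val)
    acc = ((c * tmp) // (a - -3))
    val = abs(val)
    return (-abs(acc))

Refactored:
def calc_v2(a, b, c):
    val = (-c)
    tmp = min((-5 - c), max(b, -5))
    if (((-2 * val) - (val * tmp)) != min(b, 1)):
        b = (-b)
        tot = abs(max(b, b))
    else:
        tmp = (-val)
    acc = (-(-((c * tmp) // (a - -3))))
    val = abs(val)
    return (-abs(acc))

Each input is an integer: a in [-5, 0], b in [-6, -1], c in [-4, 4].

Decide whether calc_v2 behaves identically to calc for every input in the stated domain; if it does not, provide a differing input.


Side by side, the visible changes include: local variable names differ; min/max/abs usage differs; statement counts differ.
As a probe, take a=-1, b=-4, c=-2: calc runs val = 2; tmp = -4; (((-2 * val) - (val * tmp)) != min(b, 1)) -> true; b = 4; acc = 4; val = 2; return -4; calc_v2 runs val = 2; tmp = -4; (((-2 * val) - (val * tmp)) != min(b, 1)) -> true; b = 4; tot = 4; acc = 4; val = 2; return -4; both end at -4.
Sweeping the whole domain (324 inputs) finds no disagreement.
verdict: equivalent


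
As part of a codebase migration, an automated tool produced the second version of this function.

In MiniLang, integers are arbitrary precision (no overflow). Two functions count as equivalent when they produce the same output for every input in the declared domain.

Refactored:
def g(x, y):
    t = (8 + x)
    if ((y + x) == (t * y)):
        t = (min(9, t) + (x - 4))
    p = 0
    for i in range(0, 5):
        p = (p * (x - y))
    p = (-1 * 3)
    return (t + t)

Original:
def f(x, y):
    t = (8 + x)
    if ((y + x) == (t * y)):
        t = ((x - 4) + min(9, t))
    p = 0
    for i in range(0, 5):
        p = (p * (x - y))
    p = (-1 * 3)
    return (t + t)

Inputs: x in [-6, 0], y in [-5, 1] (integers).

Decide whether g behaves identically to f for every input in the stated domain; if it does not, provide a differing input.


Changes here: same computation, different form; the full 49-point sweep finds no disagreement.
verdict: equivalent


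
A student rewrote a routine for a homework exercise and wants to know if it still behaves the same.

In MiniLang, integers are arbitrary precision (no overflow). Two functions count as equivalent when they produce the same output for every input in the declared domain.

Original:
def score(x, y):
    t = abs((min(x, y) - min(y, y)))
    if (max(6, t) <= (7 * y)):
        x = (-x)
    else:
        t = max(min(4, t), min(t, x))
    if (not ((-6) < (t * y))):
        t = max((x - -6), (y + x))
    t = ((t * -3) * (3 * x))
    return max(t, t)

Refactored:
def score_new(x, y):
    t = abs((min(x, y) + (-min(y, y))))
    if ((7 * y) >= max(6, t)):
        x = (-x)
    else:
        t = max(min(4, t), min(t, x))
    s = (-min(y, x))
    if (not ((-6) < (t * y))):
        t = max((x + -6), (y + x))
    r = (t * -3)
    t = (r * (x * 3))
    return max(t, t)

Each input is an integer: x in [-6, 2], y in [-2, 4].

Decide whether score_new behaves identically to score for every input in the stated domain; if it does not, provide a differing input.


The rewrite breaks on x=-6, y=-2, where the results are 0 and -432.
score: t := 4 | (max(6, t) <= (7 * y)): false | t := 4 | (not ((-6) < (t * y))): true | t := 0 | t := 0 | result 0
score_new: t := 4 | ((7 * y) >= max(6, t)): false | t := 4 | s := 6 | (not ((-6) < (t * y))): true | t := -8 | r := 24 | t := -432 | result -432
verdict: not equivalent; witness: x=-6, y=-2


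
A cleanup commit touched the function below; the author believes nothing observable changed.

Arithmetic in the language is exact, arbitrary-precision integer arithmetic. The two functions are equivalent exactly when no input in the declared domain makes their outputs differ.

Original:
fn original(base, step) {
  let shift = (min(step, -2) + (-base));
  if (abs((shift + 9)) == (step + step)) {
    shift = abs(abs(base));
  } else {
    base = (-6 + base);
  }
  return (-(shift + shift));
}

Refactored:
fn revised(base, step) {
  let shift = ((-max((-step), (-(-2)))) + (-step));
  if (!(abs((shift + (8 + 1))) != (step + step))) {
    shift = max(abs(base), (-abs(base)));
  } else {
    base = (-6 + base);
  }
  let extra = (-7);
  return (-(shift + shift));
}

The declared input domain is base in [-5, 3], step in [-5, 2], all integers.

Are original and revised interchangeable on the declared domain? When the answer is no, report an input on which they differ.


The rewrite breaks on base=-5, step=-4, where the results are -2 and 0.
original: shift becomes 1; next (abs((shift + 9)) == (step + step)) evaluates to false; next base becomes -11; next final value -2
revised: shift becomes 0; next (!(abs((shift + (8 + 1))) != (step + step))) evaluates to false; next base becomes -11; next extra becomes -7; next final value 0
verdict: not equivalent; witness: base=-5, step=-4


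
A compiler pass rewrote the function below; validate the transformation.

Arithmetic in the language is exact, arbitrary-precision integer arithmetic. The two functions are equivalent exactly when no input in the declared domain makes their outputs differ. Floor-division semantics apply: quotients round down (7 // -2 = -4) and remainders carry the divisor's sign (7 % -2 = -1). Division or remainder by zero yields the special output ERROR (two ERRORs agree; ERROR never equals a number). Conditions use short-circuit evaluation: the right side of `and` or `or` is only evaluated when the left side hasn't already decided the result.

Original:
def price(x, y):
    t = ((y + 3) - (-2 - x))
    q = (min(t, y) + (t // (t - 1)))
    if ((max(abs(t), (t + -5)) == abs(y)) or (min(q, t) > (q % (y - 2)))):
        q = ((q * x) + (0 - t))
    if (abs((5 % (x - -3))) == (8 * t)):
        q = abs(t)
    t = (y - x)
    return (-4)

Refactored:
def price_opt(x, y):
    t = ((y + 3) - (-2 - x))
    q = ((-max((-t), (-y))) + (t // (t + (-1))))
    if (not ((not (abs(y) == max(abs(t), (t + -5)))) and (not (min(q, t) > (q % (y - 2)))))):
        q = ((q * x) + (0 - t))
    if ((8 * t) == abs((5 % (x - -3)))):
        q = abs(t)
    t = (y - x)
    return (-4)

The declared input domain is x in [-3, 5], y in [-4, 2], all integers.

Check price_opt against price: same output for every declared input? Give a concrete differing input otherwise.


Comparing the listings, the differences include: boolean connective usage differs; also arithmetic usage differs; also min/max/abs usage differs.
Tracing x=-3, y=-1: price: t=1, then a zero divisor aborts: ERROR | price_opt: t=1, then a zero divisor aborts: ERROR — matching result ERROR.
Across all 63 domain points the two functions coincide.
verdict: equivalent


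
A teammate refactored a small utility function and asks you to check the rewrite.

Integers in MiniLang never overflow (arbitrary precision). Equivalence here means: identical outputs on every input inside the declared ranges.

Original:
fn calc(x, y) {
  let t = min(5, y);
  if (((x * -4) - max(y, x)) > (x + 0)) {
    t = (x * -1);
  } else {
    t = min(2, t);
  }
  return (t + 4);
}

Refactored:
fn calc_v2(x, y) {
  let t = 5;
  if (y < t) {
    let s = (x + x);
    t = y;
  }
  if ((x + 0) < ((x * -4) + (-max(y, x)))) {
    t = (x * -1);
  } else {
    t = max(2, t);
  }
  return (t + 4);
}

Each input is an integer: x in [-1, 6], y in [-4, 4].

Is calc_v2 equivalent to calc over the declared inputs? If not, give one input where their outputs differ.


On input x=0, y=-4, calc returns 0 while calc_v2 returns 6.
verdict: not equivalent; witness: x=0, y=-4


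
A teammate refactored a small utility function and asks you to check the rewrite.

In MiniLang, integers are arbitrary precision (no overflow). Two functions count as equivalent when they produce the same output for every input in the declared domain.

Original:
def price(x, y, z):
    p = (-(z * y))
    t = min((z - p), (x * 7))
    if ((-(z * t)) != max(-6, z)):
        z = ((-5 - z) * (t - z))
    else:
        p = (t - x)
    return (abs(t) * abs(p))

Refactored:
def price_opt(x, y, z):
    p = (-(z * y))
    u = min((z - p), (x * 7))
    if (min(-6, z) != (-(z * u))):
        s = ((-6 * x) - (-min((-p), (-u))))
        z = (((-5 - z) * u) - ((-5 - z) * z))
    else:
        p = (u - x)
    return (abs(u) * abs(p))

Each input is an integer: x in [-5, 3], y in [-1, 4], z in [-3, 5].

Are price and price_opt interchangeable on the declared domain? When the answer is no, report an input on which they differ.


There is a counterexample at x=-5, y=-1, z=0: 1050 on one side, 0 on the other.
price: p becomes 0; next t becomes -35; next ((-(z * t)) != max(-6, z)) evaluates to false; next p becomes -30; next final value 1050
price_opt: p becomes 0; next u becomes -35; next (min(-6, z) != (-(z * u))) evaluates to true; next s becomes 30; next z becomes 175; next final value 0
verdict: not equivalent; witness: x=-5, y=-1, z=0


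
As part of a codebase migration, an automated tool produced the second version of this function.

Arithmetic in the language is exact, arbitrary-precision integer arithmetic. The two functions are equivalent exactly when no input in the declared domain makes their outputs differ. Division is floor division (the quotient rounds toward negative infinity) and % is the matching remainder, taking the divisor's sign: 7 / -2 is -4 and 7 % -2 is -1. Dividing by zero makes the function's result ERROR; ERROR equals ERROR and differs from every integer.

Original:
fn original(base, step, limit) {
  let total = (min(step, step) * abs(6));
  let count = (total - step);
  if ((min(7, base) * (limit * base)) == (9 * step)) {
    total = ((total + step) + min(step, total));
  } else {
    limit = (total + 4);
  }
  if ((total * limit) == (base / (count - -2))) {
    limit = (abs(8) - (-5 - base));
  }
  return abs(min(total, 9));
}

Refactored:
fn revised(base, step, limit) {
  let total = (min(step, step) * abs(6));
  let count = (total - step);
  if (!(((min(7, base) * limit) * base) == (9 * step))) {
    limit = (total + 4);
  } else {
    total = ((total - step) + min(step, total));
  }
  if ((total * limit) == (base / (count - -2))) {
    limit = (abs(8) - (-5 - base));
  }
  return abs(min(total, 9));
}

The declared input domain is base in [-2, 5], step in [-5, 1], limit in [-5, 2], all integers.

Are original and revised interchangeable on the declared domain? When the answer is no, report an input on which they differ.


Not equivalent: base=3, step=-5, limit=-5 separates them (65 vs 55).
original: total = -30; count = -25; ((min(7, base) * (limit * base)) == (9 * step)) -> true; total = -65; ((total * limit) == (base / (count - -2))) -> false; return 65
revised: total = -30; count = -25; (!(((min(7, base) * limit) * base) == (9 * step))) -> false; total = -55; ((total * limit) == (base / (count - -2))) -> false; return 55
verdict: not equivalent; witness: base=3, step=-5, limit=-5


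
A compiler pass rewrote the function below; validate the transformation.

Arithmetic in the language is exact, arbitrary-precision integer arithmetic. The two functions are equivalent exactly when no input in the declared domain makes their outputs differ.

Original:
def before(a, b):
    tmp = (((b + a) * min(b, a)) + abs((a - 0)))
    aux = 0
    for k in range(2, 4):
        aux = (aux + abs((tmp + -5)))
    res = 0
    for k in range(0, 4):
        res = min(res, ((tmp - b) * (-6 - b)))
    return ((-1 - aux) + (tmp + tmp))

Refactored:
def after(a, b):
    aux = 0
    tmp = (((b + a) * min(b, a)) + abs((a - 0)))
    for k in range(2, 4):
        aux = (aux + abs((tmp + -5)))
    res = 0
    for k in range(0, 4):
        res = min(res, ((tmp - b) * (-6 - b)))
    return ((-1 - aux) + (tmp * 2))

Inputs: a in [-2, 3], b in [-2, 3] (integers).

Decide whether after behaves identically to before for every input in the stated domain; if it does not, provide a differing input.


This is a faithful refactor — arithmetic usage differs, constant usage differs, but the computed results match everywhere.
One worked example (a=-2, b=1) — before: tmp = 4; aux = 0; [k=2]; aux = 1; [k=3]; aux = 2; res = 0; [k=0]; res = -21; [k=1]; res = -21; [k=2]; res = -21; [k=3]; res = -21; return 5; after: aux = 0; tmp = 4; [k=2]; aux = 1; [k=3]; aux = 2; res = 0; [k=0]; res = -21; [k=1]; res = -21; [k=2]; res = -21; [k=3]; res = -21; return 5; agreement on 5.
Checked all 36 inputs in the declared domain: the outputs agree on every one.
verdict: equivalent


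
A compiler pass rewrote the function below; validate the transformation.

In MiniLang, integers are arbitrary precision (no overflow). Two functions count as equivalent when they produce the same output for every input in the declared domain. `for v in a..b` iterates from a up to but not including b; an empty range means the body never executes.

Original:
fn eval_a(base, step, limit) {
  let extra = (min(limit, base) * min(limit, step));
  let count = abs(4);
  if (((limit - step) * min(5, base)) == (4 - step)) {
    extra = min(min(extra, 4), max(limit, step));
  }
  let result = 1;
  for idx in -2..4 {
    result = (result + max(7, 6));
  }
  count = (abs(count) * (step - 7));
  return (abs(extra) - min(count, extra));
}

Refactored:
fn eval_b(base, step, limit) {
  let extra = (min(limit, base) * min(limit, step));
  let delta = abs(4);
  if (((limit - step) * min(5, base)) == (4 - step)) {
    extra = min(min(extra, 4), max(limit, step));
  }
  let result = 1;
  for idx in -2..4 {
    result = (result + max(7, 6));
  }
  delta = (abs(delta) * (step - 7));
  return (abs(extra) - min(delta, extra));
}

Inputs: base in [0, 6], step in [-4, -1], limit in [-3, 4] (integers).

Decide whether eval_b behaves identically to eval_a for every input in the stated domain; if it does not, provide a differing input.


Comparing the listings, the differences include: local variable names differ.
One worked example (base=5, step=-2, limit=1) — eval_a: extra becomes -2; next count becomes 4; next (((limit - step) * min(5, base)) == (4 - step)) evaluates to false; next result becomes 1; next at idx=-2:; next result becomes 8; next at idx=-1:; next result becomes 15; next at idx=0:; next result becomes 22; next at idx=1:; next result becomes 29; next at idx=2:; next result becomes 36; next at idx=3:; next result becomes 43; next count becomes -36; next final value 38; eval_b: extra becomes -2; next delta becomes 4; next (((limit - step) * min(5, base)) == (4 - step)) evaluates to false; next result becomes 1; next at idx=-2:; next result becomes 8; next at idx=-1:; next result becomes 15; next at idx=0:; next result becomes 22; next at idx=1:; next result becomes 29; next at idx=2:; next result becomes 36; next at idx=3:; next result becomes 43; next delta becomes -36; next final value 38; agreement on 38.
An exhaustive pass over the 224 declared inputs shows identical outputs.
verdict: equivalent


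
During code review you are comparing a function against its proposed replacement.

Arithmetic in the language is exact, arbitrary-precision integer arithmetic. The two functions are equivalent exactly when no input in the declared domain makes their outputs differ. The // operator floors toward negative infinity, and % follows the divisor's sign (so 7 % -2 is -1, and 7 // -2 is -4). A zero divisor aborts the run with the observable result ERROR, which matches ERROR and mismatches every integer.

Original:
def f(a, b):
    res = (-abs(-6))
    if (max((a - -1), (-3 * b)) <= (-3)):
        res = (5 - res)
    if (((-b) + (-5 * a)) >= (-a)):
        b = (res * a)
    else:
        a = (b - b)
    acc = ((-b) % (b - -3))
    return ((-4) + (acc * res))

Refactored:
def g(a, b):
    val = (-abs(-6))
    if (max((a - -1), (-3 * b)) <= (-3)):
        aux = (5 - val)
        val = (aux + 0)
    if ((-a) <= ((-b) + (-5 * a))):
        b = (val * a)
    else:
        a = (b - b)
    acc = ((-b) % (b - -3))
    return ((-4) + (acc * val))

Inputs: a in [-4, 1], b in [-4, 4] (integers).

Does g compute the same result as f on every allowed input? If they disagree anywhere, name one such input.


Comparing the listings, the differences include: local variable names differ, comparison usage differs, statement counts differ, arithmetic usage differs, constant usage differs.
Tracing a=-2, b=1: f: res = -6; (max((a - -1), (-3 * b)) <= (-3)) -> false; (((-b) + (-5 * a)) >= (-a)) -> true; b = 12; acc = 3; return -22 | g: val = -6; (max((a - -1), (-3 * b)) <= (-3)) -> false; ((-a) <= ((-b) + (-5 * a))) -> true; b = 12; acc = 3; return -22 — matching result -22.
Across all 54 domain points the two functions coincide.
verdict: equivalent


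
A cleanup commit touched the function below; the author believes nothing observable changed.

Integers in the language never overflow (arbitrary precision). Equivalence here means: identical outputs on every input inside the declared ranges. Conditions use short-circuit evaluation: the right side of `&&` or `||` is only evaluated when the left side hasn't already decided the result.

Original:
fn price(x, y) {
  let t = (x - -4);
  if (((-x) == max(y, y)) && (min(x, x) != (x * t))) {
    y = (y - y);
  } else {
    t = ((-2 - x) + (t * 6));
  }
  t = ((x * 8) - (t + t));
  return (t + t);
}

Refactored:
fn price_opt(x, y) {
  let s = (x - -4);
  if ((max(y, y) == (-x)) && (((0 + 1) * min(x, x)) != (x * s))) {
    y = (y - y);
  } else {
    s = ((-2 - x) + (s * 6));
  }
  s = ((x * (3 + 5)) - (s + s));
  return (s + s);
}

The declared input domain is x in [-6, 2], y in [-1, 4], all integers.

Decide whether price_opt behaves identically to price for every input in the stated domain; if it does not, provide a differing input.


Comparing the listings, the differences include: constant usage differs; and arithmetic usage differs; and local variable names differ.
Tracing x=-4, y=1: price: t = 0; (((-x) == max(y, y)) && (min(x, x) != (x * t))) -> false; t = 2; t = -36; return -72 | price_opt: s = 0; ((max(y, y) == (-x)) && (((0 + 1) * min(x, x)) != (x * s))) -> false; s = 2; s = -36; return -72 — matching result -72.
Every one of the 54 inputs gives matching results.
verdict: equivalent


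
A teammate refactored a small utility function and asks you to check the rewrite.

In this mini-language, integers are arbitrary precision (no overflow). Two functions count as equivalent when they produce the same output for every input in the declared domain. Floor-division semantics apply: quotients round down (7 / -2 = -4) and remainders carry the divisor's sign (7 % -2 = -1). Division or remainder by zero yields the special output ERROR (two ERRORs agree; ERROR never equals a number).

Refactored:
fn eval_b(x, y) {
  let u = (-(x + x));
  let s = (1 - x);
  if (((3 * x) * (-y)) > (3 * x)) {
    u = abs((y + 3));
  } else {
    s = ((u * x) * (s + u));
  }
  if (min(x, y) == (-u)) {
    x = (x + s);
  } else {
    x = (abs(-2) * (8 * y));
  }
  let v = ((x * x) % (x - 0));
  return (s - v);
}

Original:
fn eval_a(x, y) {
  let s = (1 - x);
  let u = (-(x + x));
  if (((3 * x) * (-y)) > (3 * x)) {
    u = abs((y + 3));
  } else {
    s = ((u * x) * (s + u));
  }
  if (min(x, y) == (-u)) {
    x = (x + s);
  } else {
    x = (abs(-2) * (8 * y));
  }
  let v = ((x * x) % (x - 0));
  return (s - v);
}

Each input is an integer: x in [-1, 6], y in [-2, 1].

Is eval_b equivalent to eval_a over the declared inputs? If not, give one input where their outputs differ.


Although same computation, different form, 32/32 inputs agree.
verdict: equivalent


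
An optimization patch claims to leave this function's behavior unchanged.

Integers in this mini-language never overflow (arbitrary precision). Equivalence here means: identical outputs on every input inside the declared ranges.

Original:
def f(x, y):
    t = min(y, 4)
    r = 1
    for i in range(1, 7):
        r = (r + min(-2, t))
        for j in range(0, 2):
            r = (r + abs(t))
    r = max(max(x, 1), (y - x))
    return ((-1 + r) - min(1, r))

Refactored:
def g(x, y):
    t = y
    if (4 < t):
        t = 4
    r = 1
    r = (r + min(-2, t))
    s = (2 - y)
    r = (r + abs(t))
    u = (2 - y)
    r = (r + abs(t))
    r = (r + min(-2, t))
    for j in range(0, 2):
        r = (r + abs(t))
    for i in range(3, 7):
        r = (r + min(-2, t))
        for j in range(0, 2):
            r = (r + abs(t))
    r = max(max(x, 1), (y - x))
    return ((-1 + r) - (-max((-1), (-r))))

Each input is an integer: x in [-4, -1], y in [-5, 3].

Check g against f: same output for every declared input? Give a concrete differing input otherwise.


The two versions differ — the changes include arithmetic usage differs; comparison usage differs; loop structure differs; statement counts differ; min/max/abs usage differs; branching structure differs; local variable names differ; constant usage differs.
One worked example (x=-4, y=3) — f: t becomes 3; next r becomes 1; next at i=1:; next r becomes -1; next at j=0:; next r becomes 2; next at j=1:; next r becomes 5; next at i=2:; next r becomes 3; next at j=0:; next r becomes 6; next at j=1:; next r becomes 9; next at i=3:; next r becomes 7; next at j=0:; next r becomes 10; next at j=1:; next r becomes 13; next at i=4:; next r becomes 11; next at j=0:; next r becomes 14; next at j=1:; next r becomes 17; next at i=5:; next r becomes 15; next at j=0:; next r becomes 18; next at j=1:; next r becomes 21; next at i=6:; next r becomes 19; next at j=0:; next r becomes 22; next at j=1:; next r becomes 25; next r becomes 7; next final value 5; g: t becomes 3; next (4 < t) evaluates to false; next r becomes 1; next r becomes -1; next s becomes -1; next r becomes 2; next u becomes -1; next r becomes 5; next r becomes 3; next at j=0:; next r becomes 6; next at j=1:; next r becomes 9; next at i=3:; next r becomes 7; next at j=0:; next r becomes 10; next at j=1:; next r becomes 13; next at i=4:; next r becomes 11; next at j=0:; next r becomes 14; next at j=1:; next r becomes 17; next at i=5:; next r becomes 15; next at j=0:; next r becomes 18; next at j=1:; next r becomes 21; next at i=6:; next r becomes 19; next at j=0:; next r becomes 22; next at j=1:; next r becomes 25; next r becomes 7; next final value 5; agreement on 5.
Sweeping the whole domain (36 inputs) finds no disagreement.
verdict: equivalent


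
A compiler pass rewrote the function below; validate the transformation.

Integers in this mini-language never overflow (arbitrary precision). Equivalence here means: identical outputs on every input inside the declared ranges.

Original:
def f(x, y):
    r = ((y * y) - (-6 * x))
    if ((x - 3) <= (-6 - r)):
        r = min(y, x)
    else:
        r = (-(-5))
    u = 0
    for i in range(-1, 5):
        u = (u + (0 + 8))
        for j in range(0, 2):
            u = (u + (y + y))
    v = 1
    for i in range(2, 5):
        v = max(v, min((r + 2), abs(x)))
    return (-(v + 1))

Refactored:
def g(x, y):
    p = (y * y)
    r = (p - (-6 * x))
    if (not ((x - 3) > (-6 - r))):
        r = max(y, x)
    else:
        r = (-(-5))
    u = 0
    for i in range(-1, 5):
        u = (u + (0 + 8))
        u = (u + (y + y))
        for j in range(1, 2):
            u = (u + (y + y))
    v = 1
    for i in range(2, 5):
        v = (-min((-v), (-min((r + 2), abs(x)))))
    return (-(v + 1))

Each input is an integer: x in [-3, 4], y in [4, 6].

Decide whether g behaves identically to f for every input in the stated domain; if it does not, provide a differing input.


These are not equivalent — on x=-3, y=4 the outputs split (-2 vs -4).
f: r becomes -2; next ((x - 3) <= (-6 - r)) evaluates to true; next r becomes -3; next u becomes 0; next at i=-1:; next u becomes 8; next at j=0:; next u becomes 16; next at j=1:; next u becomes 24; next at i=0:; next u becomes 32; next at j=0:; next u becomes 40; next at j=1:; next u becomes 48; next at i=1:; next u becomes 56; next at j=0:; next u becomes 64; next at j=1:; next u becomes 72; next at i=2:; next u becomes 80; next at j=0:; next u becomes 88; next at j=1:; next u becomes 96; next at i=3:; next u becomes 104; next at j=0:; next u becomes 112; next at j=1:; next u becomes 120; next at i=4:; next u becomes 128; next at j=0:; next u becomes 136; next at j=1:; next u becomes 144; next v becomes 1; next at i=2:; next v becomes 1; next at i=3:; next v becomes 1; next at i=4:; next v becomes 1; next final value -2
g: p becomes 16; next r becomes -2; next (not ((x - 3) > (-6 - r))) evaluates to true; next r becomes 4; next u becomes 0; next at i=-1:; next u becomes 8; next u becomes 16; next at j=1:; next u becomes 24; next at i=0:; next u becomes 32; next u becomes 40; next at j=1:; next u becomes 48; next at i=1:; next u becomes 56; next u becomes 64; next at j=1:; next u becomes 72; next at i=2:; next u becomes 80; next u becomes 88; next at j=1:; next u becomes 96; next at i=3:; next u becomes 104; next u becomes 112; next at j=1:; next u becomes 120; next at i=4:; next u becomes 128; next u becomes 136; next at j=1:; next u becomes 144; next v becomes 1; next at i=2:; next v becomes 3; next at i=3:; next v becomes 3; next at i=4:; next v becomes 3; next final value -4
verdict: not equivalent; witness: x=-3, y=4
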